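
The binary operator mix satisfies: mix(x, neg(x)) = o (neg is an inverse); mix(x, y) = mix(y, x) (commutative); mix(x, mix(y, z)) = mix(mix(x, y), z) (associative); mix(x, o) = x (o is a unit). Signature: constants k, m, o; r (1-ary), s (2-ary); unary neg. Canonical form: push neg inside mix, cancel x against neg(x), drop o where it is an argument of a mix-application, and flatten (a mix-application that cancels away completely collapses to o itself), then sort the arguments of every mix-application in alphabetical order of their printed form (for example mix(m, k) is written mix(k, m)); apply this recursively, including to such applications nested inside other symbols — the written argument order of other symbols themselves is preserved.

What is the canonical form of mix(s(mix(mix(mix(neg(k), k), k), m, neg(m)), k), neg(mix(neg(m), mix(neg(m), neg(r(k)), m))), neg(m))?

Answer: mix(r(k), s(k, k))

Derivation:
Push neg inside:  distribute neg over mix and collapse double neg
Inverses cancel:  m cancels
Combine occurrences:  mix(s(k, k), r(k))
Sort:  mix(r(k), s(k, k))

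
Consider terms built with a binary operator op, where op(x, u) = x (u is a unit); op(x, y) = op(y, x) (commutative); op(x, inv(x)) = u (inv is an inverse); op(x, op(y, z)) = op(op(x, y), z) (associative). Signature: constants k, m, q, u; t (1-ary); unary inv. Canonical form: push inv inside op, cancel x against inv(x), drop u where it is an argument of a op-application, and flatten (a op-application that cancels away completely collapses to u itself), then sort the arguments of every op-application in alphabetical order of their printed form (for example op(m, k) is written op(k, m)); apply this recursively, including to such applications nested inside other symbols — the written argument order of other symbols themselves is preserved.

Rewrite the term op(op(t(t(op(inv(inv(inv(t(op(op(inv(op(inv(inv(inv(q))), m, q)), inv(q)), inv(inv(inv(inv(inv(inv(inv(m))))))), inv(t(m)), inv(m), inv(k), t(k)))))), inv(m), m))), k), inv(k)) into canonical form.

Push inv inside:  distribute inv over op and collapse double inv
Cancel inverse pairs:  k cancels
Collect terms:  t(t(inv(t(op(inv(k), inv(m), inv(m), inv(m), inv(q), inv(t(m)), t(k))))))

Answer: t(t(inv(t(op(inv(k), inv(m), inv(m), inv(m), inv(q), inv(t(m)), t(k))))))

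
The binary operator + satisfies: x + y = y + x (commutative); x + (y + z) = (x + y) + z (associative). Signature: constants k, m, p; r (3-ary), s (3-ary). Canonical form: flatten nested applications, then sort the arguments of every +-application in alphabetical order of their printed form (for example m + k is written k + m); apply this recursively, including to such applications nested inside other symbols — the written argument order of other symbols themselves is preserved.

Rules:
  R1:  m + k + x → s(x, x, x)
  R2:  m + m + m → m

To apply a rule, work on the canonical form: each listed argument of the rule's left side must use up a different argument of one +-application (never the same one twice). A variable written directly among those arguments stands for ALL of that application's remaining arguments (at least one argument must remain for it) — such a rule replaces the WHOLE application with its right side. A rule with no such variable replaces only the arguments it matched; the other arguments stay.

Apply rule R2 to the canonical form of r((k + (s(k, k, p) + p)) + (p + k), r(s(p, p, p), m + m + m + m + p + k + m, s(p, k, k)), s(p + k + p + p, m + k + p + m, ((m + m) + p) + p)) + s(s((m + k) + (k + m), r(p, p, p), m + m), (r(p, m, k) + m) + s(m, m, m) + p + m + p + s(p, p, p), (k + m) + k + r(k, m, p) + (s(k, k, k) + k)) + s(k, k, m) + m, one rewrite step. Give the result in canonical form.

Answer: m + r(k + k + p + p + s(k, k, p), r(s(p, p, p), k + m + m + m + p, s(p, k, k)), s(k + p + p + p, k + m + m + p, m + m + p + p)) + s(k, k, m) + s(s(k + k + m + m, r(p, p, p), m + m), m + m + p + p + r(p, m, k) + s(m, m, m) + s(p, p, p), k + k + k + m + r(k, m, p) + s(k, k, k))

Derivation:
Canonical form:  m + r(k + k + p + p + s(k, k, p), r(s(p, p, p), k + m + m + m + m + m + p, s(p, k, k)), s(k + p + p + p, k + m + m + p, m + m + p + p)) + s(k, k, m) + s(s(k + k + m + m, r(p, p, p), m + m), m + m + p + p + r(p, m, k) + s(m, m, m) + s(p, p, p), k + k + k + m + r(k, m, p) + s(k, k, k))
R2 matches:  uses m, m, m
New term:  m + r(k + k + p + p + s(k, k, p), r(s(p, p, p), k + m + m + m + p, s(p, k, k)), s(k + p + p + p, k + m + m + p, m + m + p + p)) + s(k, k, m) + s(s(k + k + m + m, r(p, p, p), m + m), m + m + p + p + r(p, m, k) + s(m, m, m) + s(p, p, p), k + k + k + m + r(k, m, p) + s(k, k, k))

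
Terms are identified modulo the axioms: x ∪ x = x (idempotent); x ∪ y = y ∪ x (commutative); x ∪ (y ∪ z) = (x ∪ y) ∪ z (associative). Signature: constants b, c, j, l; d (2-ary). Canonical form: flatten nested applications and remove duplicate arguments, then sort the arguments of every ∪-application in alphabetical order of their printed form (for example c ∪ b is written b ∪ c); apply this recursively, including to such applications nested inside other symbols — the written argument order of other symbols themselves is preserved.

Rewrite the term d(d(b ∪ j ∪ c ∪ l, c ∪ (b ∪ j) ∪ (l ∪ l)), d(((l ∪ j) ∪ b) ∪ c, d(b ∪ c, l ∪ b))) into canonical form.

Work inside:  c ∪ (b ∪ j) ∪ (l ∪ l)
Merge nested applications:  c ∪ b ∪ j ∪ l ∪ l
Idempotence:  drop duplicate l
Order the arguments:  b ∪ c ∪ j ∪ l
Rebuild:  d(d(b ∪ c ∪ j ∪ l, b ∪ c ∪ j ∪ l), d(b ∪ c ∪ j ∪ l, d(b ∪ c, b ∪ l)))

Answer: d(d(b ∪ c ∪ j ∪ l, b ∪ c ∪ j ∪ l), d(b ∪ c ∪ j ∪ l, d(b ∪ c, b ∪ l)))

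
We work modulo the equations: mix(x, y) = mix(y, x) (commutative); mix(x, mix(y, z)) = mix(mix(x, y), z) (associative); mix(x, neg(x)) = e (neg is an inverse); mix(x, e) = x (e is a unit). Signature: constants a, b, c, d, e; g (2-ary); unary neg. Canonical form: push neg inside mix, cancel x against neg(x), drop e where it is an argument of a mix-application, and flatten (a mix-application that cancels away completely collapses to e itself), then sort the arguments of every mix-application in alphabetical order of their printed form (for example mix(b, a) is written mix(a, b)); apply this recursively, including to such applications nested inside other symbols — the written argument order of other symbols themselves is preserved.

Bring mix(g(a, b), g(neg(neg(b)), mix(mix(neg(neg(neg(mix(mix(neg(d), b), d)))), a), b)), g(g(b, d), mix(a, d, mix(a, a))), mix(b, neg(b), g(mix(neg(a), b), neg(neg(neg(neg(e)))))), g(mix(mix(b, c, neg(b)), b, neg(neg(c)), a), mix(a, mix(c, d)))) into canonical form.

Answer: mix(g(a, b), g(b, a), g(g(b, d), mix(a, a, a, d)), g(mix(a, b, c, c), mix(a, c, d)), g(mix(b, neg(a)), e))

Derivation:
Push neg inside:  distribute neg over mix and collapse double neg
Cancel:  b cancels
Combine occurrences:  mix(g(a, b), g(b, a), g(g(b, d), mix(a, a, a, d)), g(mix(b, neg(a)), e), g(mix(a, b, c, c), mix(a, c, d)))
Order the arguments:  mix(g(a, b), g(b, a), g(g(b, d), mix(a, a, a, d)), g(mix(a, b, c, c), mix(a, c, d)), g(mix(b, neg(a)), e))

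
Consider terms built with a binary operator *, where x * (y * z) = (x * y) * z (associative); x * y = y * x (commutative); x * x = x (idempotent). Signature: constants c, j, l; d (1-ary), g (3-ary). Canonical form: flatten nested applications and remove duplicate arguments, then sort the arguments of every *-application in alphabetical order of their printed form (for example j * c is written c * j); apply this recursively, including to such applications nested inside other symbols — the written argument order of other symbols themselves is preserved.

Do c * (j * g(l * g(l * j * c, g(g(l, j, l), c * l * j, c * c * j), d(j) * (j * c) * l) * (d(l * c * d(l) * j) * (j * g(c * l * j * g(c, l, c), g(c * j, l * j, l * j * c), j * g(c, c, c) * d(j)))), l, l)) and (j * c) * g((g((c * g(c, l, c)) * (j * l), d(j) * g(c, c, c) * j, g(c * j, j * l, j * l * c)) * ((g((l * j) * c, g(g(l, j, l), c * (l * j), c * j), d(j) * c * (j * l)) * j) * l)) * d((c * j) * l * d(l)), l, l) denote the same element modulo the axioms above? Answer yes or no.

Answer: no — c * g(d(c * d(l) * j * l) * g(c * g(c, l, c) * j * l, g(c * j, j * l, c * j * l), d(j) * g(c, c, c) * j) * g(c * j * l, g(g(l, j, l), c * j * l, c * j), c * d(j) * j * l) * j * l, l, l) * j vs c * g(d(c * d(l) * j * l) * g(c * g(c, l, c) * j * l, d(j) * g(c, c, c) * j, g(c * j, j * l, c * j * l)) * g(c * j * l, g(g(l, j, l), c * j * l, c * j), c * d(j) * j * l) * j * l, l, l) * j

Derivation:
Left:  c * (j * g(l * g(l * j * c, g(g(l, j, l), c * l * j, c * c * j), d(j) * (j * c) * l) * (d(l * c * d(l) * j) * (j * g(c * l * j * g(c, l, c), g(c * j, l * j, l * j * c), j * g(c, c, c) * d(j)))), l, l))
  Flatten:  c * j * g(l * g(l * j * c, g(g(l, j, l), c * l * j, c * c * j), d(j) * (j * c) * l) * (d(l * c * d(l) * j) * (j * g(c * l * j * g(c, l, c), g(c * j, l * j, l * j * c), j * g(c, c, c) * d(j)))), l, l)
  Inside:  g(l * g(l * j * c, g(g(l, j, l), c * l * j, c * c * j), d(j) * (j * c) * l) * (d(l * c * d(l) * j) * (j * g(c * l * j * g(c, l, c), g(c * j, l * j, l * j * c), j * g(c, c, c) * d(j)))), l, l)  →  g(d(c * d(l) * j * l) * g(c * g(c, l, c) * j * l, g(c * j, j * l, c * j * l), d(j) * g(c, c, c) * j) * g(c * j * l, g(g(l, j, l), c * j * l, c * j), c * d(j) * j * l) * j * l, l, l)
  Sort:  c * g(d(c * d(l) * j * l) * g(c * g(c, l, c) * j * l, g(c * j, j * l, c * j * l), d(j) * g(c, c, c) * j) * g(c * j * l, g(g(l, j, l), c * j * l, c * j), c * d(j) * j * l) * j * l, l, l) * j
Right:  (j * c) * g((g((c * g(c, l, c)) * (j * l), d(j) * g(c, c, c) * j, g(c * j, j * l, j * l * c)) * ((g((l * j) * c, g(g(l, j, l), c * (l * j), c * j), d(j) * c * (j * l)) * j) * l)) * d((c * j) * l * d(l)), l, l)
  Merge nested applications:  j * c * g((g((c * g(c, l, c)) * (j * l), d(j) * g(c, c, c) * j, g(c * j, j * l, j * l * c)) * ((g((l * j) * c, g(g(l, j, l), c * (l * j), c * j), d(j) * c * (j * l)) * j) * l)) * d((c * j) * l * d(l)), l, l)
  Canonicalize subterm:  g((g((c * g(c, l, c)) * (j * l), d(j) * g(c, c, c) * j, g(c * j, j * l, j * l * c)) * ((g((l * j) * c, g(g(l, j, l), c * (l * j), c * j), d(j) * c * (j * l)) * j) * l)) * d((c * j) * l * d(l)), l, l)  →  g(d(c * d(l) * j * l) * g(c * g(c, l, c) * j * l, d(j) * g(c, c, c) * j, g(c * j, j * l, c * j * l)) * g(c * j * l, g(g(l, j, l), c * j * l, c * j), c * d(j) * j * l) * j * l, l, l)
  Sort:  c * g(d(c * d(l) * j * l) * g(c * g(c, l, c) * j * l, d(j) * g(c, c, c) * j, g(c * j, j * l, c * j * l)) * g(c * j * l, g(g(l, j, l), c * j * l, c * j), c * d(j) * j * l) * j * l, l, l) * j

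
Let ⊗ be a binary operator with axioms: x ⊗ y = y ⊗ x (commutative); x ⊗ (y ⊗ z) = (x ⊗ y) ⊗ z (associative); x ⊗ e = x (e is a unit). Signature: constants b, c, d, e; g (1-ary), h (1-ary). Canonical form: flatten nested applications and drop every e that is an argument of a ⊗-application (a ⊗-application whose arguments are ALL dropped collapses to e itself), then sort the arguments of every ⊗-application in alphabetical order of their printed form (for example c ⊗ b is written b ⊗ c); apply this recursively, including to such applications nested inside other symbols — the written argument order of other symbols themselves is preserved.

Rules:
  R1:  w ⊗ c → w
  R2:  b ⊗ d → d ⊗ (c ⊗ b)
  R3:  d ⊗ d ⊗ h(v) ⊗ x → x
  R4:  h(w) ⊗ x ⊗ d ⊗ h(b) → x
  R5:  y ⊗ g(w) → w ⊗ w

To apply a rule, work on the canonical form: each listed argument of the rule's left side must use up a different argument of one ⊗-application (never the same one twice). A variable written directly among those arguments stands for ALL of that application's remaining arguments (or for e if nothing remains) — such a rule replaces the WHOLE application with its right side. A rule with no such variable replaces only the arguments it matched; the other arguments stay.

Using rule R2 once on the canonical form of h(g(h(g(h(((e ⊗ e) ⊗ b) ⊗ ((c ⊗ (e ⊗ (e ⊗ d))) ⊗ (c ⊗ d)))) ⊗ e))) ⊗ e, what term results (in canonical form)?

Answer: h(g(h(g(h(b ⊗ c ⊗ c ⊗ c ⊗ d ⊗ d)))))

Derivation:
Canonical form:  h(g(h(g(h(b ⊗ c ⊗ c ⊗ d ⊗ d)))))
R2 matches:  uses b, d
Giving:  h(g(h(g(h(b ⊗ c ⊗ c ⊗ c ⊗ d ⊗ d)))))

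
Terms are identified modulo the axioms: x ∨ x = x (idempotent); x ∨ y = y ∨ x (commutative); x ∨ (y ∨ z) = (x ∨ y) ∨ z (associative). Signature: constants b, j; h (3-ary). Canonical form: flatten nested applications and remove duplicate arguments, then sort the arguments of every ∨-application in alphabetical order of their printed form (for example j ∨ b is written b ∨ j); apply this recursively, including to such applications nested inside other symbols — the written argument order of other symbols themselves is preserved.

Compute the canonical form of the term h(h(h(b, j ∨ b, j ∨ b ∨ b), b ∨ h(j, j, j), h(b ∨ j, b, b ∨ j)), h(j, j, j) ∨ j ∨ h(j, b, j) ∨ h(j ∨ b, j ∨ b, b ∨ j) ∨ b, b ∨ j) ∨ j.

Answer: h(h(h(b, b ∨ j, b ∨ j), b ∨ h(j, j, j), h(b ∨ j, b, b ∨ j)), b ∨ h(b ∨ j, b ∨ j, b ∨ j) ∨ h(j, b, j) ∨ h(j, j, j) ∨ j, b ∨ j) ∨ j

Derivation:
Simplify inside:  h(h(h(b, j ∨ b, j ∨ b ∨ b), b ∨ h(j, j, j), h(b ∨ j, b, b ∨ j)), h(j, j, j) ∨ j ∨ h(j, b, j) ∨ h(j ∨ b, j ∨ b, b ∨ j) ∨ b, b ∨ j)  →  h(h(h(b, b ∨ j, b ∨ j), b ∨ h(j, j, j), h(b ∨ j, b, b ∨ j)), b ∨ h(b ∨ j, b ∨ j, b ∨ j) ∨ h(j, b, j) ∨ h(j, j, j) ∨ j, b ∨ j)
Sort:  h(h(h(b, b ∨ j, b ∨ j), b ∨ h(j, j, j), h(b ∨ j, b, b ∨ j)), b ∨ h(b ∨ j, b ∨ j, b ∨ j) ∨ h(j, b, j) ∨ h(j, j, j) ∨ j, b ∨ j) ∨ j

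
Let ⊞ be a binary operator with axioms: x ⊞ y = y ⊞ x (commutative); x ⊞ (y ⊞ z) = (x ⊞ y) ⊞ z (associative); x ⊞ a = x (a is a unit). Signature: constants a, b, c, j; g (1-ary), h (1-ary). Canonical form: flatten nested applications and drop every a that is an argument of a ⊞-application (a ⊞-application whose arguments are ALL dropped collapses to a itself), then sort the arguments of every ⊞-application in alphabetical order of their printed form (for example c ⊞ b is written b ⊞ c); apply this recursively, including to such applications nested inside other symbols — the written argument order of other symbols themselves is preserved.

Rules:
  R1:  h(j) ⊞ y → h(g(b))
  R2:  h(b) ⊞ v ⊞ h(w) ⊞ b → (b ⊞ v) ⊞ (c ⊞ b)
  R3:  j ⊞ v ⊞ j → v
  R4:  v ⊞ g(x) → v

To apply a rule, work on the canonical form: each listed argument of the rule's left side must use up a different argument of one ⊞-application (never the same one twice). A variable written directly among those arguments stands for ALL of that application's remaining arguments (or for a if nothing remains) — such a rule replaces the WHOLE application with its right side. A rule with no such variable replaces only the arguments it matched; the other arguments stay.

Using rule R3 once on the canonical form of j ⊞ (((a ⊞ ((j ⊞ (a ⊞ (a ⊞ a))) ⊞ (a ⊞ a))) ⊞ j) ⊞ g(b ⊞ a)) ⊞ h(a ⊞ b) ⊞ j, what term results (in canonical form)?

Answer: g(b) ⊞ h(b) ⊞ j ⊞ j

Derivation:
Canonical form:  g(b) ⊞ h(b) ⊞ j ⊞ j ⊞ j ⊞ j
Apply R3:  consuming j, j;  v := g(b) ⊞ h(b) ⊞ j ⊞ j
The variable takes the whole remainder — replace the entire application.
Result:  g(b) ⊞ h(b) ⊞ j ⊞ j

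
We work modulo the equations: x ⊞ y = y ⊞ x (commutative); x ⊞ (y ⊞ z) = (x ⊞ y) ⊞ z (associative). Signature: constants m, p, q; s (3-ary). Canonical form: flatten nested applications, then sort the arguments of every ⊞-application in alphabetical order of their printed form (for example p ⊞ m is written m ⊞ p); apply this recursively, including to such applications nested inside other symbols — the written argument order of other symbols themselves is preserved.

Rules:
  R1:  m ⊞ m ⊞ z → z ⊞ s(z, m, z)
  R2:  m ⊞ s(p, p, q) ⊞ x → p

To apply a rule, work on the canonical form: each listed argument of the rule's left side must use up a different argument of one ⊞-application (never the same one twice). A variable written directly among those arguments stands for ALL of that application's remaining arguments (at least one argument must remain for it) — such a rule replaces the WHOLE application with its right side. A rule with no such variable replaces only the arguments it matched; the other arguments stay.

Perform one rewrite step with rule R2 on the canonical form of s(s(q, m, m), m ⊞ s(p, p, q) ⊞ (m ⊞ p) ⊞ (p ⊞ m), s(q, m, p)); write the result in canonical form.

Answer: s(s(q, m, m), p, s(q, m, p))

Derivation:
Canonical form:  s(s(q, m, m), m ⊞ m ⊞ m ⊞ p ⊞ p ⊞ s(p, p, q), s(q, m, p))
R2 matches:  uses m, s(p, p, q);  x := m ⊞ m ⊞ p ⊞ p
The variable takes the whole remainder — replace the entire application.
New term:  s(s(q, m, m), p, s(q, m, p))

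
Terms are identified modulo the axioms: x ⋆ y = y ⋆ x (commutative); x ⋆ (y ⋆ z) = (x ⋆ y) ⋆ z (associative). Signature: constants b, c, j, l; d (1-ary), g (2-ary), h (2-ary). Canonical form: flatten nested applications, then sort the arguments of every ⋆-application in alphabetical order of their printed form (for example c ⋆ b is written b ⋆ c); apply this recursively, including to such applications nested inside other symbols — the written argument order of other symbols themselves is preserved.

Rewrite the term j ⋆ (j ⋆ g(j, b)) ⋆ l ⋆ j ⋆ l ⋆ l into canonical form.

Un-nest:  j ⋆ j ⋆ g(j, b) ⋆ l ⋆ j ⋆ l ⋆ l
Sort:  g(j, b) ⋆ j ⋆ j ⋆ j ⋆ l ⋆ l ⋆ l

Answer: g(j, b) ⋆ j ⋆ j ⋆ j ⋆ l ⋆ l ⋆ l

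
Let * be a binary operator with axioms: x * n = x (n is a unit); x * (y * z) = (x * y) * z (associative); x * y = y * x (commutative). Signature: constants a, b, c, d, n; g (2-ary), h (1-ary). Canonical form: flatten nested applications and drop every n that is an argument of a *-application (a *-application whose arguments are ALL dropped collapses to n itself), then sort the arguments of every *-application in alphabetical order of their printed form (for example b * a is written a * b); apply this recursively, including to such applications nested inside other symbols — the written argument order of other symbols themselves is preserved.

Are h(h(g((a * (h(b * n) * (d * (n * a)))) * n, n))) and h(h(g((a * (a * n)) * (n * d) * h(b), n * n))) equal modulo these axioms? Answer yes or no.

Left:  h(h(g((a * (h(b * n) * (d * (n * a)))) * n, n)))
  Work inside:  (a * (h(b * n) * (d * (n * a)))) * n
  Flatten:  a * h(b * n) * d * n * a * n
  Simplify inside:  h(b * n)  →  h(b)
  Drop the unit:  drop n (×2)
  Sort arguments:  a * a * d * h(b)
  Rebuild:  h(h(g(a * a * d * h(b), n)))
Right:  h(h(g((a * (a * n)) * (n * d) * h(b), n * n)))
  Focus inside:  (a * (a * n)) * (n * d) * h(b)
  Flatten:  a * a * n * n * d * h(b)
  Units out:  drop n (×2)
  Sort arguments:  a * a * d * h(b)
  Reassemble:  h(h(g(a * a * d * h(b), n)))

Answer: yes — both canonical forms are h(h(g(a * a * d * h(b), n)))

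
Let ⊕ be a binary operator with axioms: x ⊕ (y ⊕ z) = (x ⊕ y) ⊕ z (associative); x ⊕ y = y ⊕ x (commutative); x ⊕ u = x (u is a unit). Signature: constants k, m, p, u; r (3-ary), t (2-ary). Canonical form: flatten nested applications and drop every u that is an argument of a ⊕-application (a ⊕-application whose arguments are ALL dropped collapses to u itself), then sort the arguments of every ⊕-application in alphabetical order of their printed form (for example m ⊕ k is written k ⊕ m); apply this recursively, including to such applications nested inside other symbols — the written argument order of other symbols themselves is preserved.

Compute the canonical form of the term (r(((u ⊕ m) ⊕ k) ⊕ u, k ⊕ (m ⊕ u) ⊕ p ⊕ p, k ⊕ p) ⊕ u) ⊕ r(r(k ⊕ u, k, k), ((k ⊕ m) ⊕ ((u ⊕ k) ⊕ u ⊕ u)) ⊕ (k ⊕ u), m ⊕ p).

Answer: r(k ⊕ m, k ⊕ m ⊕ p ⊕ p, k ⊕ p) ⊕ r(r(k, k, k), k ⊕ k ⊕ k ⊕ m, m ⊕ p)

Derivation:
Flatten:  r(((u ⊕ m) ⊕ k) ⊕ u, k ⊕ (m ⊕ u) ⊕ p ⊕ p, k ⊕ p) ⊕ u ⊕ r(r(k ⊕ u, k, k), ((k ⊕ m) ⊕ ((u ⊕ k) ⊕ u ⊕ u)) ⊕ (k ⊕ u), m ⊕ p)
Simplify inside:  r(((u ⊕ m) ⊕ k) ⊕ u, k ⊕ (m ⊕ u) ⊕ p ⊕ p, k ⊕ p)  →  r(k ⊕ m, k ⊕ m ⊕ p ⊕ p, k ⊕ p)
Canonicalize subterm:  r(r(k ⊕ u, k, k), ((k ⊕ m) ⊕ ((u ⊕ k) ⊕ u ⊕ u)) ⊕ (k ⊕ u), m ⊕ p)  →  r(r(k, k, k), k ⊕ k ⊕ k ⊕ m, m ⊕ p)
Units out:  drop u
Order the arguments:  r(k ⊕ m, k ⊕ m ⊕ p ⊕ p, k ⊕ p) ⊕ r(r(k, k, k), k ⊕ k ⊕ k ⊕ m, m ⊕ p)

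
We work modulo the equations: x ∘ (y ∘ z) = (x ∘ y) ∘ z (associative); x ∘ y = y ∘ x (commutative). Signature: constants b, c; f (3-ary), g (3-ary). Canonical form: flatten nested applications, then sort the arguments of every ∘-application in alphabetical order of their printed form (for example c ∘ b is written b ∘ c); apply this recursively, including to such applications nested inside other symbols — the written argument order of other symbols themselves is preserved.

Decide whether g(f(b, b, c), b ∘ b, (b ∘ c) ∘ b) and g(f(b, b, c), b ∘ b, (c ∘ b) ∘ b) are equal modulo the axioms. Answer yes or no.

Answer: yes — both canonical forms are g(f(b, b, c), b ∘ b, b ∘ b ∘ c)

Derivation:
Left:  g(f(b, b, c), b ∘ b, (b ∘ c) ∘ b)
  Work inside:  (b ∘ c) ∘ b
  Merge nested applications:  b ∘ c ∘ b
  Sort:  b ∘ b ∘ c
  Put back:  g(f(b, b, c), b ∘ b, b ∘ b ∘ c)
Right:  g(f(b, b, c), b ∘ b, (c ∘ b) ∘ b)
  Work inside:  (c ∘ b) ∘ b
  Flatten:  c ∘ b ∘ b
  Order the arguments:  b ∘ b ∘ c
  Reassemble:  g(f(b, b, c), b ∘ b, b ∘ b ∘ c)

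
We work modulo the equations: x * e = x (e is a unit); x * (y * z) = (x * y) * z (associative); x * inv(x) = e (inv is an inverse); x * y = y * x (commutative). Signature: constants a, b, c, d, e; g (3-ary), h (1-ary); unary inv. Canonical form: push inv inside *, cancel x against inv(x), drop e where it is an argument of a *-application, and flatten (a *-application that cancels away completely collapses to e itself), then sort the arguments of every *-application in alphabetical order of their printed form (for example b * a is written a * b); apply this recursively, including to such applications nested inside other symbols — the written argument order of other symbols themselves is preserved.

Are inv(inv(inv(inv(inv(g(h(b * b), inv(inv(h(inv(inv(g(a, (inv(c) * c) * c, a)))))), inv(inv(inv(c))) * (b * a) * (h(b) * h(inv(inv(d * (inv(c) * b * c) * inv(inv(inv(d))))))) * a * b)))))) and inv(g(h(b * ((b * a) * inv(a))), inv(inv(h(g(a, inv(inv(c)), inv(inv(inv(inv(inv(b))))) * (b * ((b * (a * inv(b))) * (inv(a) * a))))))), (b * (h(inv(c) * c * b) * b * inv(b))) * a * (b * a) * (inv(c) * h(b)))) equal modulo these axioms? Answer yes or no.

Answer: yes — both canonical forms are inv(g(h(b * b), h(g(a, c, a)), a * a * b * b * h(b) * h(b) * inv(c)))

Derivation:
Left:  inv(inv(inv(inv(inv(g(h(b * b), inv(inv(h(inv(inv(g(a, (inv(c) * c) * c, a)))))), inv(inv(inv(c))) * (b * a) * (h(b) * h(inv(inv(d * (inv(c) * b * c) * inv(inv(inv(d))))))) * a * b))))))
  Push inv inside:  distribute inv over * and collapse double inv
  Combine occurrences:  inv(g(h(b * b), h(g(a, c, a)), a * a * b * b * h(b) * h(b) * inv(c)))
Right:  inv(g(h(b * ((b * a) * inv(a))), inv(inv(h(g(a, inv(inv(c)), inv(inv(inv(inv(inv(b))))) * (b * ((b * (a * inv(b))) * (inv(a) * a))))))), (b * (h(inv(c) * c * b) * b * inv(b))) * a * (b * a) * (inv(c) * h(b))))
  Push inv inside:  distribute inv over * and collapse double inv
  Combine occurrences:  inv(g(h(b * b), h(g(a, c, a)), a * a * b * b * h(b) * h(b) * inv(c)))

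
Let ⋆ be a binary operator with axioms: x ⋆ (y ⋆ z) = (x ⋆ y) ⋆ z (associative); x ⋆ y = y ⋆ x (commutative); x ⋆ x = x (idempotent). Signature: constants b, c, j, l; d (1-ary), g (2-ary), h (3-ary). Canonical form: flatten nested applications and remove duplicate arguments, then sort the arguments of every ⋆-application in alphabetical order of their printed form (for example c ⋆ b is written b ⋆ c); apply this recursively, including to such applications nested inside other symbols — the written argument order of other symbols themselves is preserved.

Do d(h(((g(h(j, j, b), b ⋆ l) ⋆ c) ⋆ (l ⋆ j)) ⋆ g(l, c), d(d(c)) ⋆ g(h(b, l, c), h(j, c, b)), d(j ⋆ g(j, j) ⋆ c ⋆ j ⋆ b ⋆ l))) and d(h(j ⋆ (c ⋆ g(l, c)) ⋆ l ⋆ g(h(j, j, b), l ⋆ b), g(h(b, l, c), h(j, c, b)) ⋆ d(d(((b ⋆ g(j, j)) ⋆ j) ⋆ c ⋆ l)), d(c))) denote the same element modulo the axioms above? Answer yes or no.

Left:  d(h(((g(h(j, j, b), b ⋆ l) ⋆ c) ⋆ (l ⋆ j)) ⋆ g(l, c), d(d(c)) ⋆ g(h(b, l, c), h(j, c, b)), d(j ⋆ g(j, j) ⋆ c ⋆ j ⋆ b ⋆ l)))
  Work inside:  ((g(h(j, j, b), b ⋆ l) ⋆ c) ⋆ (l ⋆ j)) ⋆ g(l, c)
  Flatten:  g(h(j, j, b), b ⋆ l) ⋆ c ⋆ l ⋆ j ⋆ g(l, c)
  Sort arguments:  c ⋆ g(h(j, j, b), b ⋆ l) ⋆ g(l, c) ⋆ j ⋆ l
  Put back:  d(h(c ⋆ g(h(j, j, b), b ⋆ l) ⋆ g(l, c) ⋆ j ⋆ l, d(d(c)) ⋆ g(h(b, l, c), h(j, c, b)), d(b ⋆ c ⋆ g(j, j) ⋆ j ⋆ l)))
Right:  d(h(j ⋆ (c ⋆ g(l, c)) ⋆ l ⋆ g(h(j, j, b), l ⋆ b), g(h(b, l, c), h(j, c, b)) ⋆ d(d(((b ⋆ g(j, j)) ⋆ j) ⋆ c ⋆ l)), d(c)))
  Focus inside:  g(h(b, l, c), h(j, c, b)) ⋆ d(d(((b ⋆ g(j, j)) ⋆ j) ⋆ c ⋆ l))
  Simplify inside:  d(d(((b ⋆ g(j, j)) ⋆ j) ⋆ c ⋆ l))  →  d(d(b ⋆ c ⋆ g(j, j) ⋆ j ⋆ l))
  Order the arguments:  d(d(b ⋆ c ⋆ g(j, j) ⋆ j ⋆ l)) ⋆ g(h(b, l, c), h(j, c, b))
  Reassemble:  d(h(c ⋆ g(h(j, j, b), b ⋆ l) ⋆ g(l, c) ⋆ j ⋆ l, d(d(b ⋆ c ⋆ g(j, j) ⋆ j ⋆ l)) ⋆ g(h(b, l, c), h(j, c, b)), d(c)))

Answer: no — d(h(c ⋆ g(h(j, j, b), b ⋆ l) ⋆ g(l, c) ⋆ j ⋆ l, d(d(c)) ⋆ g(h(b, l, c), h(j, c, b)), d(b ⋆ c ⋆ g(j, j) ⋆ j ⋆ l))) vs d(h(c ⋆ g(h(j, j, b), b ⋆ l) ⋆ g(l, c) ⋆ j ⋆ l, d(d(b ⋆ c ⋆ g(j, j) ⋆ j ⋆ l)) ⋆ g(h(b, l, c), h(j, c, b)), d(c)))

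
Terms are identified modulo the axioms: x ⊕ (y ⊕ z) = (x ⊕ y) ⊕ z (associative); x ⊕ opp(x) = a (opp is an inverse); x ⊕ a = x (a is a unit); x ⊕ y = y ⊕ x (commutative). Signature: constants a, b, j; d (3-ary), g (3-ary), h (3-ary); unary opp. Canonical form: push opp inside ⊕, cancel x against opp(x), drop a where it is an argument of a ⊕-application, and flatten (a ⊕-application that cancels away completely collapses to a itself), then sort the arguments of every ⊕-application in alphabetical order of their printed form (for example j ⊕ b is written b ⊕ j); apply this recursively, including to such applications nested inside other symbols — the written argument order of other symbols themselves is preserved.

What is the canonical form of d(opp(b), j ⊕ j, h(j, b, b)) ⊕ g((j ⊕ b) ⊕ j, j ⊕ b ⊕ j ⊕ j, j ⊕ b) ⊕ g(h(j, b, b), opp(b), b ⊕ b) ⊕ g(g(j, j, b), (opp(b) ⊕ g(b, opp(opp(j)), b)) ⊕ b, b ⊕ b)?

Answer: d(opp(b), j ⊕ j, h(j, b, b)) ⊕ g(b ⊕ j ⊕ j, b ⊕ j ⊕ j ⊕ j, b ⊕ j) ⊕ g(g(j, j, b), g(b, j, b), b ⊕ b) ⊕ g(h(j, b, b), opp(b), b ⊕ b)

Derivation:
Push opp inside:  distribute opp over ⊕ and collapse double opp
Collect terms:  d(opp(b), j ⊕ j, h(j, b, b)) ⊕ g(b ⊕ j ⊕ j, b ⊕ j ⊕ j ⊕ j, b ⊕ j) ⊕ g(h(j, b, b), opp(b), b ⊕ b) ⊕ g(g(j, j, b), g(b, j, b), b ⊕ b)
Sort arguments:  d(opp(b), j ⊕ j, h(j, b, b)) ⊕ g(b ⊕ j ⊕ j, b ⊕ j ⊕ j ⊕ j, b ⊕ j) ⊕ g(g(j, j, b), g(b, j, b), b ⊕ b) ⊕ g(h(j, b, b), opp(b), b ⊕ b)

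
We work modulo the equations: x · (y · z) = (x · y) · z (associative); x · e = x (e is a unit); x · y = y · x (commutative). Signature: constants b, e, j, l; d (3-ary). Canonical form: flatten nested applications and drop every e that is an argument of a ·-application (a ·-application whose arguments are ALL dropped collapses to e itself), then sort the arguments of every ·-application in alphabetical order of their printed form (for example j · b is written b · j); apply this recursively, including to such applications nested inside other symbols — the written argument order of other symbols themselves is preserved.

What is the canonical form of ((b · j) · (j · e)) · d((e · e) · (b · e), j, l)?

Answer: b · d(b, j, l) · j · j

Derivation:
Flatten:  b · j · j · e · d((e · e) · (b · e), j, l)
Simplify inside:  d((e · e) · (b · e), j, l)  →  d(b, j, l)
Units out:  drop e
Order the arguments:  b · d(b, j, l) · j · j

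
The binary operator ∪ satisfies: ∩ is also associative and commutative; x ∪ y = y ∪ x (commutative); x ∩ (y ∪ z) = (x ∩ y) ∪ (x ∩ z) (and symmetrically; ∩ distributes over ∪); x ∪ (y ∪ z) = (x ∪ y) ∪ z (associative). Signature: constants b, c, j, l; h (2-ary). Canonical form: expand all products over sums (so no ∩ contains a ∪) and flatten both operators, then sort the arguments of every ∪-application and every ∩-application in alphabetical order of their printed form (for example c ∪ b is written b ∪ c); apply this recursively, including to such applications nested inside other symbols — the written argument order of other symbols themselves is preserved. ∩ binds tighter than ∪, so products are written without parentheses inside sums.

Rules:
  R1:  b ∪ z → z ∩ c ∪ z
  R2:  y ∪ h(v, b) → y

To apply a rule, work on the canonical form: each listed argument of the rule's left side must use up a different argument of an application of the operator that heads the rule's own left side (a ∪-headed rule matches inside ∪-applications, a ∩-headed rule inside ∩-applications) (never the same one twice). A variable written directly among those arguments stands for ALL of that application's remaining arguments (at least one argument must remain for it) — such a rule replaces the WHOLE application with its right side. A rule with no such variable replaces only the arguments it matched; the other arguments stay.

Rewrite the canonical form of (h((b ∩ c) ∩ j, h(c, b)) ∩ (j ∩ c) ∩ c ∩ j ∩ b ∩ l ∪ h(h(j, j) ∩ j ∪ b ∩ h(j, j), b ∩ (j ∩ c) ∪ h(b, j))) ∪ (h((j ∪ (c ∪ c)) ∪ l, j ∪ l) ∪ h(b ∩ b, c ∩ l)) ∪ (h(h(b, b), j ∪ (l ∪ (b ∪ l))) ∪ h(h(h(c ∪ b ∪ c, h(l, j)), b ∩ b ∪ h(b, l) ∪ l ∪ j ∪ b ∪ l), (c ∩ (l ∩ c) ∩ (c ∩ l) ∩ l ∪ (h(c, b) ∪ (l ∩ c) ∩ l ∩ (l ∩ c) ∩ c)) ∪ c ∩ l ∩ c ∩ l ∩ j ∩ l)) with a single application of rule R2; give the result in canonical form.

Canonical form:  b ∩ c ∩ c ∩ h(b ∩ c ∩ j, h(c, b)) ∩ j ∩ j ∩ l ∪ h(b ∩ b, c ∩ l) ∪ h(b ∩ h(j, j) ∪ h(j, j) ∩ j, b ∩ c ∩ j ∪ h(b, j)) ∪ h(c ∪ c ∪ j ∪ l, j ∪ l) ∪ h(h(b, b), b ∪ j ∪ l ∪ l) ∪ h(h(h(b ∪ c ∪ c, h(l, j)), b ∪ b ∩ b ∪ h(b, l) ∪ j ∪ l ∪ l), c ∩ c ∩ c ∩ l ∩ l ∩ l ∪ c ∩ c ∩ c ∩ l ∩ l ∩ l ∪ c ∩ c ∩ j ∩ l ∩ l ∩ l ∪ h(c, b))
Apply R2:  consuming h(c, b);  v := c, y := c ∩ c ∩ c ∩ l ∩ l ∩ l ∪ c ∩ c ∩ c ∩ l ∩ l ∩ l ∪ c ∩ c ∩ j ∩ l ∩ l ∩ l
The variable takes the whole remainder — replace the entire application.
New term:  b ∩ c ∩ c ∩ h(b ∩ c ∩ j, h(c, b)) ∩ j ∩ j ∩ l ∪ h(b ∩ b, c ∩ l) ∪ h(b ∩ h(j, j) ∪ h(j, j) ∩ j, b ∩ c ∩ j ∪ h(b, j)) ∪ h(c ∪ c ∪ j ∪ l, j ∪ l) ∪ h(h(b, b), b ∪ j ∪ l ∪ l) ∪ h(h(h(b ∪ c ∪ c, h(l, j)), b ∪ b ∩ b ∪ h(b, l) ∪ j ∪ l ∪ l), c ∩ c ∩ c ∩ l ∩ l ∩ l ∪ c ∩ c ∩ c ∩ l ∩ l ∩ l ∪ c ∩ c ∩ j ∩ l ∩ l ∩ l)

Answer: b ∩ c ∩ c ∩ h(b ∩ c ∩ j, h(c, b)) ∩ j ∩ j ∩ l ∪ h(b ∩ b, c ∩ l) ∪ h(b ∩ h(j, j) ∪ h(j, j) ∩ j, b ∩ c ∩ j ∪ h(b, j)) ∪ h(c ∪ c ∪ j ∪ l, j ∪ l) ∪ h(h(b, b), b ∪ j ∪ l ∪ l) ∪ h(h(h(b ∪ c ∪ c, h(l, j)), b ∪ b ∩ b ∪ h(b, l) ∪ j ∪ l ∪ l), c ∩ c ∩ c ∩ l ∩ l ∩ l ∪ c ∩ c ∩ c ∩ l ∩ l ∩ l ∪ c ∩ c ∩ j ∩ l ∩ l ∩ l)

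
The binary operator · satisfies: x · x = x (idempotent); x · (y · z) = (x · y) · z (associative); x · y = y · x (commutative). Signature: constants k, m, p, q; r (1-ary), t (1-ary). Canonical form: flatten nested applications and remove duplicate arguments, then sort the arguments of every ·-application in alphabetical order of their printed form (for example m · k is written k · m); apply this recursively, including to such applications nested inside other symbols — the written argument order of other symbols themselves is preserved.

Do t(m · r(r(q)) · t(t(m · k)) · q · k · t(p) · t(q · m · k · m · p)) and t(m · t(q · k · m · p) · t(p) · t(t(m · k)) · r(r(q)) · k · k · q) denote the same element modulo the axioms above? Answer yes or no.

Left:  t(m · r(r(q)) · t(t(m · k)) · q · k · t(p) · t(q · m · k · m · p))
  Work inside:  m · r(r(q)) · t(t(m · k)) · q · k · t(p) · t(q · m · k · m · p)
  Inside:  t(t(m · k))  →  t(t(k · m))
  Simplify inside:  t(q · m · k · m · p)  →  t(k · m · p · q)
  Order the arguments:  k · m · q · r(r(q)) · t(k · m · p · q) · t(p) · t(t(k · m))
  Put back:  t(k · m · q · r(r(q)) · t(k · m · p · q) · t(p) · t(t(k · m)))
Right:  t(m · t(q · k · m · p) · t(p) · t(t(m · k)) · r(r(q)) · k · k · q)
  Descend into:  m · t(q · k · m · p) · t(p) · t(t(m · k)) · r(r(q)) · k · k · q
  Canonicalize subterm:  t(q · k · m · p)  →  t(k · m · p · q)
  Canonicalize subterm:  t(t(m · k))  →  t(t(k · m))
  Idempotence:  drop duplicate k
  Sort:  k · m · q · r(r(q)) · t(k · m · p · q) · t(p) · t(t(k · m))
  Put back:  t(k · m · q · r(r(q)) · t(k · m · p · q) · t(p) · t(t(k · m)))

Answer: yes — both canonical forms are t(k · m · q · r(r(q)) · t(k · m · p · q) · t(p) · t(t(k · m)))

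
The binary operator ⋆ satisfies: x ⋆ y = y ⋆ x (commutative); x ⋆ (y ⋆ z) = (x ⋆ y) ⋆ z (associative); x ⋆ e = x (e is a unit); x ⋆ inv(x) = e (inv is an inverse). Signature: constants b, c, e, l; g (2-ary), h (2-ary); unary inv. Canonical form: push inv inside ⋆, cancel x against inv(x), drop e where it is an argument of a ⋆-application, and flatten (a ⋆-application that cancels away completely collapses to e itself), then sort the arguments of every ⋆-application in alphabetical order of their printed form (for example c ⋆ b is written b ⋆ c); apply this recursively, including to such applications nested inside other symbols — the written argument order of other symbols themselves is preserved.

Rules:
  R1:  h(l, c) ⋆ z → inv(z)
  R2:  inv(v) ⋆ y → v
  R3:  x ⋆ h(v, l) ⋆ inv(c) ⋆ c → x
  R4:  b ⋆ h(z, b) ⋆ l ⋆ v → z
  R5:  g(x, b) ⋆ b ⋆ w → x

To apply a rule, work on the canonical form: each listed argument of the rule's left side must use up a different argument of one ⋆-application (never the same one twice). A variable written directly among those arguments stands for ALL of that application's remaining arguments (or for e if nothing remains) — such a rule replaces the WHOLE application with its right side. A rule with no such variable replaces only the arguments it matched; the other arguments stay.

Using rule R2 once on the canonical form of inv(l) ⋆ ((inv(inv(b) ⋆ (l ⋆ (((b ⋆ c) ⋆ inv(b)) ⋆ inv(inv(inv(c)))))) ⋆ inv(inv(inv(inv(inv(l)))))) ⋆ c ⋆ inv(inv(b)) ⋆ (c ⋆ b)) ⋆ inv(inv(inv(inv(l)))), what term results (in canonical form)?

Canonical form:  b ⋆ b ⋆ b ⋆ c ⋆ c ⋆ inv(l) ⋆ inv(l)
Apply R2:  consuming inv(l);  v := l, y := b ⋆ b ⋆ b ⋆ c ⋆ c ⋆ inv(l)
Every leftover argument binds to the variable; the entire application is replaced.
Result:  l

Answer: l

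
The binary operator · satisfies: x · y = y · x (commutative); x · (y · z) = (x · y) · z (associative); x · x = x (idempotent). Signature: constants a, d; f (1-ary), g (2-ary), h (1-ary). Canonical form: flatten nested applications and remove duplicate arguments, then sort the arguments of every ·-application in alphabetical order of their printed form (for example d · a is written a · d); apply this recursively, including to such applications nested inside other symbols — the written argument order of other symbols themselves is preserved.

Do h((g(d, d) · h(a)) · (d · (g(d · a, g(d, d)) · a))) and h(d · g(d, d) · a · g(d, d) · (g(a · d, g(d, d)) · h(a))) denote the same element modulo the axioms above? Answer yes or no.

Left:  h((g(d, d) · h(a)) · (d · (g(d · a, g(d, d)) · a)))
  Focus inside:  (g(d, d) · h(a)) · (d · (g(d · a, g(d, d)) · a))
  Flatten:  g(d, d) · h(a) · d · g(d · a, g(d, d)) · a
  Inside:  g(d · a, g(d, d))  →  g(a · d, g(d, d))
  Order the arguments:  a · d · g(a · d, g(d, d)) · g(d, d) · h(a)
  Reassemble:  h(a · d · g(a · d, g(d, d)) · g(d, d) · h(a))
Right:  h(d · g(d, d) · a · g(d, d) · (g(a · d, g(d, d)) · h(a)))
  Descend into:  d · g(d, d) · a · g(d, d) · (g(a · d, g(d, d)) · h(a))
  Un-nest:  d · g(d, d) · a · g(d, d) · g(a · d, g(d, d)) · h(a)
  Idempotence:  drop duplicate g(d, d)
  Order the arguments:  a · d · g(a · d, g(d, d)) · g(d, d) · h(a)
  Reassemble:  h(a · d · g(a · d, g(d, d)) · g(d, d) · h(a))

Answer: yes — both canonical forms are h(a · d · g(a · d, g(d, d)) · g(d, d) · h(a))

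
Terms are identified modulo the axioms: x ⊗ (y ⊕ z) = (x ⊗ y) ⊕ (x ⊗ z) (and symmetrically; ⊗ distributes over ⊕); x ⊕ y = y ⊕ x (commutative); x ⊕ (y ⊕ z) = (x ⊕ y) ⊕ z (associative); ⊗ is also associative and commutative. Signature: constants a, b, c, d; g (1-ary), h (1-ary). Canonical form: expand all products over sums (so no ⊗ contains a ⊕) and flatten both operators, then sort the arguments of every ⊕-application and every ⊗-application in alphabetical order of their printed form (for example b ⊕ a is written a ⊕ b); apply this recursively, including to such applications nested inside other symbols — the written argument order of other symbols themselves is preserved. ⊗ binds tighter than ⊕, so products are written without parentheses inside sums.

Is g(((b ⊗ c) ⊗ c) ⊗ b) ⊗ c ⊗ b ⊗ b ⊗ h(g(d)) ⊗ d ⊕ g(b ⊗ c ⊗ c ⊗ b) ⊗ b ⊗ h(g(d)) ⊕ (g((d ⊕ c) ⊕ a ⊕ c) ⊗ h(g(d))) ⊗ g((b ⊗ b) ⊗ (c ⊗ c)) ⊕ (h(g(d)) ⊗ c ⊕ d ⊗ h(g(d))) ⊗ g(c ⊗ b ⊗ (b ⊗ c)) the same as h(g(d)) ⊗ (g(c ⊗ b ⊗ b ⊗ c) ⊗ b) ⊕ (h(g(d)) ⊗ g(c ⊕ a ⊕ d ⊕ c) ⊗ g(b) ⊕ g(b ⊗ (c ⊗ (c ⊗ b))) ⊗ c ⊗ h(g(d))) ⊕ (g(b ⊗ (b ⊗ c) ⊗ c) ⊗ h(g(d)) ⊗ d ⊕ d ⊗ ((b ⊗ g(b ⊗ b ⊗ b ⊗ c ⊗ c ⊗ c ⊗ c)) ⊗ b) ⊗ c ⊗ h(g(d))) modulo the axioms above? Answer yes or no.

Answer: no — b ⊗ b ⊗ c ⊗ d ⊗ g(b ⊗ b ⊗ c ⊗ c) ⊗ h(g(d)) ⊕ b ⊗ g(b ⊗ b ⊗ c ⊗ c) ⊗ h(g(d)) ⊕ c ⊗ g(b ⊗ b ⊗ c ⊗ c) ⊗ h(g(d)) ⊕ d ⊗ g(b ⊗ b ⊗ c ⊗ c) ⊗ h(g(d)) ⊕ g(a ⊕ c ⊕ c ⊕ d) ⊗ g(b ⊗ b ⊗ c ⊗ c) ⊗ h(g(d)) vs b ⊗ b ⊗ c ⊗ d ⊗ g(b ⊗ b ⊗ b ⊗ c ⊗ c ⊗ c ⊗ c) ⊗ h(g(d)) ⊕ b ⊗ g(b ⊗ b ⊗ c ⊗ c) ⊗ h(g(d)) ⊕ c ⊗ g(b ⊗ b ⊗ c ⊗ c) ⊗ h(g(d)) ⊕ d ⊗ g(b ⊗ b ⊗ c ⊗ c) ⊗ h(g(d)) ⊕ g(a ⊕ c ⊕ c ⊕ d) ⊗ g(b) ⊗ h(g(d))

Derivation:
Left:  g(((b ⊗ c) ⊗ c) ⊗ b) ⊗ c ⊗ b ⊗ b ⊗ h(g(d)) ⊗ d ⊕ g(b ⊗ c ⊗ c ⊗ b) ⊗ b ⊗ h(g(d)) ⊕ (g((d ⊕ c) ⊕ a ⊕ c) ⊗ h(g(d))) ⊗ g((b ⊗ b) ⊗ (c ⊗ c)) ⊕ (h(g(d)) ⊗ c ⊕ d ⊗ h(g(d))) ⊗ g(c ⊗ b ⊗ (b ⊗ c))
  Expand:  b ⊗ b ⊗ c ⊗ d ⊗ g(b ⊗ b ⊗ c ⊗ c) ⊗ h(g(d)) ⊕ b ⊗ g(b ⊗ b ⊗ c ⊗ c) ⊗ h(g(d)) ⊕ g(a ⊕ c ⊕ c ⊕ d) ⊗ g(b ⊗ b ⊗ c ⊗ c) ⊗ h(g(d)) ⊕ c ⊗ g(b ⊗ b ⊗ c ⊗ c) ⊗ h(g(d)) ⊕ d ⊗ g(b ⊗ b ⊗ c ⊗ c) ⊗ h(g(d))
  Order the arguments:  b ⊗ b ⊗ c ⊗ d ⊗ g(b ⊗ b ⊗ c ⊗ c) ⊗ h(g(d)) ⊕ b ⊗ g(b ⊗ b ⊗ c ⊗ c) ⊗ h(g(d)) ⊕ c ⊗ g(b ⊗ b ⊗ c ⊗ c) ⊗ h(g(d)) ⊕ d ⊗ g(b ⊗ b ⊗ c ⊗ c) ⊗ h(g(d)) ⊕ g(a ⊕ c ⊕ c ⊕ d) ⊗ g(b ⊗ b ⊗ c ⊗ c) ⊗ h(g(d))
Right:  h(g(d)) ⊗ (g(c ⊗ b ⊗ b ⊗ c) ⊗ b) ⊕ (h(g(d)) ⊗ g(c ⊕ a ⊕ d ⊕ c) ⊗ g(b) ⊕ g(b ⊗ (c ⊗ (c ⊗ b))) ⊗ c ⊗ h(g(d))) ⊕ (g(b ⊗ (b ⊗ c) ⊗ c) ⊗ h(g(d)) ⊗ d ⊕ d ⊗ ((b ⊗ g(b ⊗ b ⊗ b ⊗ c ⊗ c ⊗ c ⊗ c)) ⊗ b) ⊗ c ⊗ h(g(d)))
  Merge nested applications:  b ⊗ g(b ⊗ b ⊗ c ⊗ c) ⊗ h(g(d)) ⊕ g(a ⊕ c ⊕ c ⊕ d) ⊗ g(b) ⊗ h(g(d)) ⊕ c ⊗ g(b ⊗ b ⊗ c ⊗ c) ⊗ h(g(d)) ⊕ d ⊗ g(b ⊗ b ⊗ c ⊗ c) ⊗ h(g(d)) ⊕ b ⊗ b ⊗ c ⊗ d ⊗ g(b ⊗ b ⊗ b ⊗ c ⊗ c ⊗ c ⊗ c) ⊗ h(g(d))
  Order the arguments:  b ⊗ b ⊗ c ⊗ d ⊗ g(b ⊗ b ⊗ b ⊗ c ⊗ c ⊗ c ⊗ c) ⊗ h(g(d)) ⊕ b ⊗ g(b ⊗ b ⊗ c ⊗ c) ⊗ h(g(d)) ⊕ c ⊗ g(b ⊗ b ⊗ c ⊗ c) ⊗ h(g(d)) ⊕ d ⊗ g(b ⊗ b ⊗ c ⊗ c) ⊗ h(g(d)) ⊕ g(a ⊕ c ⊕ c ⊕ d) ⊗ g(b) ⊗ h(g(d))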